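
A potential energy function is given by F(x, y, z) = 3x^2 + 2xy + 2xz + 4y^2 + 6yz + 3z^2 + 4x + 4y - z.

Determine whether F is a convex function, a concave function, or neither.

F is quadratic, so its Hessian is the constant matrix H = [[6, 2, 2], [2, 8, 6], [2, 6, 6]].
Leading principal minors: 6, 44, 64.
All positive ⇒ H ≻ 0 ⇒ convex.

convex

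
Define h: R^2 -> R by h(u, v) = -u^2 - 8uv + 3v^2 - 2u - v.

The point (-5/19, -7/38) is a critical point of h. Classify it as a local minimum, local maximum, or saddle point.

saddle point

The Hessian of h is constant: H = [[-2, -8], [-8, 6]].
det(H) = (-2)·6 − (-8)² = -76.
Since det(H) < 0, H is indefinite and the critical point is a saddle point.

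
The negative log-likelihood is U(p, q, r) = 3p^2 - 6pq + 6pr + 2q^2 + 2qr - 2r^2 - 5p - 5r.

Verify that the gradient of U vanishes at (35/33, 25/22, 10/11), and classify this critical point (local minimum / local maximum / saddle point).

∇U = (6p - 6q + 6r - 5, -6p + 4q + 2r, 6p + 2q - 4r - 5); substituting (35/33, 25/22, 10/11) gives ∇U = (0, 0, 0), so (35/33, 25/22, 10/11) is indeed a critical point.
The Hessian is constant: H = [[6, -6, 6], [-6, 4, 2], [6, 2, -4]].
Leading principal minors: Δ₁ = 6, Δ₂ = -12, Δ₃ = -264.
The minors fit neither the all-positive nor the alternating-sign pattern, so H is indefinite: a saddle point.

saddle point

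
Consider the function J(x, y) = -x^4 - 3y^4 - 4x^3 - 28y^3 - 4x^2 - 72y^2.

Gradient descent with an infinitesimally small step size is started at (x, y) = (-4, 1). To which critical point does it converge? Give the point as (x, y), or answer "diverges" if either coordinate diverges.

diverges

J is separable, so gradient descent decouples: x follows -∂J/∂x, y follows -∂J/∂y.
∂J/∂x = -4x(x + 1)(x + 2); at x=-4 this is 96, so x decreases.
∂J/∂y = -12y(y + 3)(y + 4); at y=1 this is -240, so y increases.
The x-coordinate has no critical point in that direction and runs off to infinity.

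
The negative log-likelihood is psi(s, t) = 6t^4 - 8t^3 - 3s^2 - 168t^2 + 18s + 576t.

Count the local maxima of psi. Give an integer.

psi separates as a function of s plus a function of t, so ∇psi=0 decouples.
∂psi/∂s = -6(s - 3) = 0 at s ∈ {3}; ∂psi/∂t = 24(t - 3)(t - 2)(t + 4) = 0 at t ∈ {-4, 2, 3}.
The Hessian is diagonal: diag(psi_ss, psi_tt). Second derivatives: psi_ss(3)=-6; psi_tt(-4)=1008, psi_tt(2)=-144, psi_tt(3)=168.
Local maxima occur where both diagonal entries negative: (3, 2). Count: 1.

1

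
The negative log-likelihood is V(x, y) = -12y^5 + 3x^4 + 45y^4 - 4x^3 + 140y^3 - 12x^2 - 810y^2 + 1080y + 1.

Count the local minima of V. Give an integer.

V separates as a function of x plus a function of y, so ∇V=0 decouples.
∂V/∂x = 12x(x - 2)(x + 1) = 0 at x ∈ {-1, 0, 2}; ∂V/∂y = -60(y - 3)(y - 2)(y - 1)(y + 3) = 0 at y ∈ {-3, 1, 2, 3}.
The Hessian is diagonal: diag(V_xx, V_yy). Second derivatives: V_xx(-1)=36, V_xx(0)=-24, V_xx(2)=72; V_yy(-3)=7200, V_yy(1)=-480, V_yy(2)=300, V_yy(3)=-720.
Local minima occur where both diagonal entries positive: (-1, -3), (-1, 2), (2, -3), (2, 2). Count: 4.

4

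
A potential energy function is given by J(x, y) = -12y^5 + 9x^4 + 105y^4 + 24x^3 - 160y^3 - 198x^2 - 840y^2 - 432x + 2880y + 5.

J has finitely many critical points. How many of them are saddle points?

J separates as a function of x plus a function of y, so ∇J=0 decouples.
∂J/∂x = 36(x - 3)(x + 1)(x + 4) = 0 at x ∈ {-4, -1, 3}; ∂J/∂y = -60(y - 4)(y - 3)(y - 2)(y + 2) = 0 at y ∈ {-2, 2, 3, 4}.
The Hessian is diagonal: diag(J_xx, J_yy). Second derivatives: J_xx(-4)=756, J_xx(-1)=-432, J_xx(3)=1008; J_yy(-2)=7200, J_yy(2)=-480, J_yy(3)=300, J_yy(4)=-720.
Saddle points occur where the two diagonal entries have opposite signs: (-4, 2), (-4, 4), (-1, -2), (-1, 3), (3, 2), (3, 4). Count: 6.

6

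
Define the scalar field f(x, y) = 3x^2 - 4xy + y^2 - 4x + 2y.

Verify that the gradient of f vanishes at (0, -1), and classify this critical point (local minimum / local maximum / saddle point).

saddle point

∇f = (6x - 4y - 4, -4x + 2y + 2); substituting (0, -1) gives ∇f = (0, 0), so (0, -1) is indeed a critical point.
The Hessian of f is constant: H = [[6, -4], [-4, 2]].
det(H) = 6·2 − (-4)² = -4.
Since det(H) < 0, H is indefinite and the critical point is a saddle point.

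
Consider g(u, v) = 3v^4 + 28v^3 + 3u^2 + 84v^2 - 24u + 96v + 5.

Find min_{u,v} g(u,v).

-107

g(u,v) separates as P(u) + Q(v) + 5, so its minimum is min P + min Q + 5.
P'(u) = 6u - 24 vanishes at u ∈ {4}; Q'(v) = 12(v + 1)(v + 2)(v + 4) vanishes at v ∈ {-4, -2, -1}.
Local minima of P (where P''>0): P(4)=-48. Local minima of Q: Q(-4)=-64, Q(-1)=-37.
So the global minimum of g is P(4) + Q(-4) + 5 = -48 − 64 + 5 = -107, attained at (4, -4).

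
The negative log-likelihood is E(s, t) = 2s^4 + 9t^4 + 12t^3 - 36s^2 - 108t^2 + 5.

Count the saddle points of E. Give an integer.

E separates as a function of s plus a function of t, so ∇E=0 decouples.
∂E/∂s = 8s(s - 3)(s + 3) = 0 at s ∈ {-3, 0, 3}; ∂E/∂t = 36t(t - 2)(t + 3) = 0 at t ∈ {-3, 0, 2}.
The Hessian is diagonal: diag(E_ss, E_tt). Second derivatives: E_ss(-3)=144, E_ss(0)=-72, E_ss(3)=144; E_tt(-3)=540, E_tt(0)=-216, E_tt(2)=360.
Saddle points occur where the two diagonal entries have opposite signs: (-3, 0), (0, -3), (0, 2), (3, 0). Count: 4.

4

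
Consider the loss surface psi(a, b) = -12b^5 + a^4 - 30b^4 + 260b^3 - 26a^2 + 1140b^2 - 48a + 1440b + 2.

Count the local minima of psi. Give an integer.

psi separates as a function of a plus a function of b, so ∇psi=0 decouples.
∂psi/∂a = 4(a - 4)(a + 1)(a + 3) = 0 at a ∈ {-3, -1, 4}; ∂psi/∂b = -60(b - 4)(b + 1)(b + 2)(b + 3) = 0 at b ∈ {-3, -2, -1, 4}.
The Hessian is diagonal: diag(psi_aa, psi_bb). Second derivatives: psi_aa(-3)=56, psi_aa(-1)=-40, psi_aa(4)=140; psi_bb(-3)=840, psi_bb(-2)=-360, psi_bb(-1)=600, psi_bb(4)=-12600.
Local minima occur where both diagonal entries positive: (-3, -3), (-3, -1), (4, -3), (4, -1). Count: 4.

4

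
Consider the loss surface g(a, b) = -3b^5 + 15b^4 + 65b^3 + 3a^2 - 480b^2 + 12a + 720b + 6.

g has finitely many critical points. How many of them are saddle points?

g separates as a function of a plus a function of b, so ∇g=0 decouples.
∂g/∂a = 6(a + 2) = 0 at a ∈ {-2}; ∂g/∂b = -15(b - 4)(b - 3)(b - 1)(b + 4) = 0 at b ∈ {-4, 1, 3, 4}.
The Hessian is diagonal: diag(g_aa, g_bb). Second derivatives: g_aa(-2)=6; g_bb(-4)=4200, g_bb(1)=-450, g_bb(3)=210, g_bb(4)=-360.
Saddle points occur where the two diagonal entries have opposite signs: (-2, 1), (-2, 4). Count: 2.

2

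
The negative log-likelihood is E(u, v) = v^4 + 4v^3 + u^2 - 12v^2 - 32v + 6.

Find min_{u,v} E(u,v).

E(u,v) separates as P(u) + Q(v) + 6, so its minimum is min P + min Q + 6.
P'(u) = 2u vanishes at u ∈ {0}; Q'(v) = 4(v - 2)(v + 1)(v + 4) vanishes at v ∈ {-4, -1, 2}.
Local minima of P (where P''>0): P(0)=0. Local minima of Q: Q(-4)=-64, Q(2)=-64.
So the global minimum of E is P(0) + Q(-4) + 6 = 0 − 64 + 6 = -58, attained at (0, -4).

-58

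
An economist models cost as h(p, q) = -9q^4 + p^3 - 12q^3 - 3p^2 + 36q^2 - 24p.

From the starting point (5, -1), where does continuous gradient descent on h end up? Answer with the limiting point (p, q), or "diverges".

(4, 0)

h is separable, so gradient descent decouples: p follows -∂h/∂p, q follows -∂h/∂q.
∂h/∂p = 3(p - 4)(p + 2); at p=5 this is 21, so p decreases.
∂h/∂q = -36q(q - 1)(q + 2); at q=-1 this is -72, so q increases.
p converges to its nearest critical value 4 (a local min of the p-part); q converges to 0. The iterate converges to (4, 0).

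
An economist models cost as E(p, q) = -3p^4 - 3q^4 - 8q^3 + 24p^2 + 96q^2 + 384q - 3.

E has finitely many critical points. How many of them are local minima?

1

E separates as a function of p plus a function of q, so ∇E=0 decouples.
∂E/∂p = -12p(p - 2)(p + 2) = 0 at p ∈ {-2, 0, 2}; ∂E/∂q = -12(q - 4)(q + 2)(q + 4) = 0 at q ∈ {-4, -2, 4}.
The Hessian is diagonal: diag(E_pp, E_qq). Second derivatives: E_pp(-2)=-96, E_pp(0)=48, E_pp(2)=-96; E_qq(-4)=-192, E_qq(-2)=144, E_qq(4)=-576.
Local minima occur where both diagonal entries positive: (0, -2). Count: 1.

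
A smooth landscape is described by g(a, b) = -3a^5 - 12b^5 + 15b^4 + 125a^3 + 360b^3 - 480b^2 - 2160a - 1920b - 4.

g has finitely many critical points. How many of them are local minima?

4

g separates as a function of a plus a function of b, so ∇g=0 decouples.
∂g/∂a = -15(a - 4)(a - 3)(a + 3)(a + 4) = 0 at a ∈ {-4, -3, 3, 4}; ∂g/∂b = -60(b - 4)(b - 2)(b + 1)(b + 4) = 0 at b ∈ {-4, -1, 2, 4}.
The Hessian is diagonal: diag(g_aa, g_bb). Second derivatives: g_aa(-4)=840, g_aa(-3)=-630, g_aa(3)=630, g_aa(4)=-840; g_bb(-4)=8640, g_bb(-1)=-2700, g_bb(2)=2160, g_bb(4)=-4800.
Local minima occur where both diagonal entries positive: (-4, -4), (-4, 2), (3, -4), (3, 2). Count: 4.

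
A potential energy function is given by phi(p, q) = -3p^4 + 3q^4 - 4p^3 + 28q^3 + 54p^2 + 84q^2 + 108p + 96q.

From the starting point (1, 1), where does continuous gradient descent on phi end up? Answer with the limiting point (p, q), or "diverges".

(-1, -1)

phi is separable, so gradient descent decouples: p follows -∂phi/∂p, q follows -∂phi/∂q.
∂phi/∂p = -12(p - 3)(p + 1)(p + 3); at p=1 this is 192, so p decreases.
∂phi/∂q = 12(q + 1)(q + 2)(q + 4); at q=1 this is 360, so q decreases.
p converges to its nearest critical value -1 (a local min of the p-part); q converges to -1. The iterate converges to (-1, -1).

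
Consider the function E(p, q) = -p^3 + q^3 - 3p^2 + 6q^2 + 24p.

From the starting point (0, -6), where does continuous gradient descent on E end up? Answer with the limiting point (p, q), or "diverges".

diverges

E is separable, so gradient descent decouples: p follows -∂E/∂p, q follows -∂E/∂q.
∂E/∂p = -3(p - 2)(p + 4); at p=0 this is 24, so p decreases.
∂E/∂q = 3q(q + 4); at q=-6 this is 36, so q decreases.
The q-coordinate has no critical point in that direction and runs off to infinity.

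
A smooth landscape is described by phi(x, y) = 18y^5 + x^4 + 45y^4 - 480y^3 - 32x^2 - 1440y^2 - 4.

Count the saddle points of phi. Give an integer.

6

phi separates as a function of x plus a function of y, so ∇phi=0 decouples.
∂phi/∂x = 4x(x - 4)(x + 4) = 0 at x ∈ {-4, 0, 4}; ∂phi/∂y = 90y(y - 4)(y + 2)(y + 4) = 0 at y ∈ {-4, -2, 0, 4}.
The Hessian is diagonal: diag(phi_xx, phi_yy). Second derivatives: phi_xx(-4)=128, phi_xx(0)=-64, phi_xx(4)=128; phi_yy(-4)=-5760, phi_yy(-2)=2160, phi_yy(0)=-2880, phi_yy(4)=17280.
Saddle points occur where the two diagonal entries have opposite signs: (-4, -4), (-4, 0), (0, -2), (0, 4), (4, -4), (4, 0). Count: 6.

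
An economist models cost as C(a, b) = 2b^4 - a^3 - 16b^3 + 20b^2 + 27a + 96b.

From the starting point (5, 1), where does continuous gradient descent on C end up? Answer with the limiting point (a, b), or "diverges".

C is separable, so gradient descent decouples: a follows -∂C/∂a, b follows -∂C/∂b.
∂C/∂a = -3(a - 3)(a + 3); at a=5 this is -48, so a increases.
∂C/∂b = 8(b - 4)(b - 3)(b + 1); at b=1 this is 96, so b decreases.
The a-coordinate has no critical point in that direction and runs off to infinity.

diverges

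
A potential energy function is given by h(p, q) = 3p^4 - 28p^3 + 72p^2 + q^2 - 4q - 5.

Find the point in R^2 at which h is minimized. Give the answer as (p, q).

(0, 2)

h(p,q) separates as A(p) + B(q) − 5, so its minimum is min A + min B − 5.
A'(p) = 12p(p - 4)(p - 3) vanishes at p ∈ {0, 3, 4}; B'(q) = 2q - 4 vanishes at q ∈ {2}.
Local minima of A (where A''>0): A(0)=0, A(4)=128. Local minima of B: B(2)=-4.
So the global minimum of h is A(0) + B(2) − 5 = 0 − 4 − 5 = -9, attained at (0, 2).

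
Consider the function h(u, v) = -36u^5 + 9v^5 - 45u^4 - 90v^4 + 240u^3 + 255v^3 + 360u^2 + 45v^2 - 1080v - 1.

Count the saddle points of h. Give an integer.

8

h separates as a function of u plus a function of v, so ∇h=0 decouples.
∂h/∂u = -180u(u - 2)(u + 1)(u + 2) = 0 at u ∈ {-2, -1, 0, 2}; ∂h/∂v = 45(v - 4)(v - 3)(v - 2)(v + 1) = 0 at v ∈ {-1, 2, 3, 4}.
The Hessian is diagonal: diag(h_uu, h_vv). Second derivatives: h_uu(-2)=1440, h_uu(-1)=-540, h_uu(0)=720, h_uu(2)=-4320; h_vv(-1)=-2700, h_vv(2)=270, h_vv(3)=-180, h_vv(4)=450.
Saddle points occur where the two diagonal entries have opposite signs: (-2, -1), (-2, 3), (-1, 2), (-1, 4), (0, -1), (0, 3), (2, 2), (2, 4). Count: 8.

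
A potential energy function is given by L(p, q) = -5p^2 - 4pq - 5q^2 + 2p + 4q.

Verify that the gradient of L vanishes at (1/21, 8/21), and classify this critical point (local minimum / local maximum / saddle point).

∇L = (-10p - 4q + 2, -4p - 10q + 4); substituting (1/21, 8/21) gives ∇L = (0, 0), so (1/21, 8/21) is indeed a critical point.
The Hessian of L is constant: H = [[-10, -4], [-4, -10]].
det(H) = (-10)·(-10) − (-4)² = 84.
det(H) > 0 and tr(H) = -20 < 0, so H is negative definite and the point is a local maximum.

local maximum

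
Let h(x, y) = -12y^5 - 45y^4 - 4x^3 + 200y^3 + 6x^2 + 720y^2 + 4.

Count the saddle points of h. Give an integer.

h separates as a function of x plus a function of y, so ∇h=0 decouples.
∂h/∂x = -12x(x - 1) = 0 at x ∈ {0, 1}; ∂h/∂y = -60y(y - 3)(y + 2)(y + 4) = 0 at y ∈ {-4, -2, 0, 3}.
The Hessian is diagonal: diag(h_xx, h_yy). Second derivatives: h_xx(0)=12, h_xx(1)=-12; h_yy(-4)=3360, h_yy(-2)=-1200, h_yy(0)=1440, h_yy(3)=-6300.
Saddle points occur where the two diagonal entries have opposite signs: (0, -2), (0, 3), (1, -4), (1, 0). Count: 4.

4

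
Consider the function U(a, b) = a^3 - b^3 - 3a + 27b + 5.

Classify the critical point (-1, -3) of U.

saddle point

The mixed partial ∂²U/∂a∂b is 0, so the Hessian at any point is diag(U_aa, U_bb) = diag(6a, -6b).
At (-1, -3): H = diag(-6, 18).
The eigenvalues have opposite signs, so H is indefinite: a saddle point.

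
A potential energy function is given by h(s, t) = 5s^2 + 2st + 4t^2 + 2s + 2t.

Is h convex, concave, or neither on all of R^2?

h is quadratic, so its Hessian is the constant matrix H = [[10, 2], [2, 8]].
det(H) = 76, tr(H) = 18.
det(H) > 0 and tr(H) > 0, so H is positive definite everywhere: convex.

convex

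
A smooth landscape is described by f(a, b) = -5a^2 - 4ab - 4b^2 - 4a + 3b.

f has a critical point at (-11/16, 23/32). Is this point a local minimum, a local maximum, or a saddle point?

local maximum

The Hessian of f is constant: H = [[-10, -4], [-4, -8]].
det(H) = (-10)·(-8) − (-4)² = 64.
det(H) > 0 and tr(H) = -18 < 0, so H is negative definite and the point is a local maximum.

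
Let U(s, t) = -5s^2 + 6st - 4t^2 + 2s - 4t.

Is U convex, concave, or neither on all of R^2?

concave

U is quadratic, so its Hessian is the constant matrix H = [[-10, 6], [6, -8]].
det(H) = 44, tr(H) = -18.
det(H) > 0 and tr(H) < 0, so H is negative definite everywhere: concave.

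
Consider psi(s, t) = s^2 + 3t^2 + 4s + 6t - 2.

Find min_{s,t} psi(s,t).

psi(s,t) separates as P(s) + Q(t) − 2, so its minimum is min P + min Q − 2.
P'(s) = 2s + 4 vanishes at s ∈ {-2}; Q'(t) = 6(t + 1) vanishes at t ∈ {-1}.
Local minima of P (where P''>0): P(-2)=-4. Local minima of Q: Q(-1)=-3.
So the global minimum of psi is P(-2) + Q(-1) − 2 = -4 − 3 − 2 = -9, attained at (-2, -1).

-9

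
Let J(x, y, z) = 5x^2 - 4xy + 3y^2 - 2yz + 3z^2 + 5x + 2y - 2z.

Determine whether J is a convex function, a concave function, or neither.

convex

J is quadratic, so its Hessian is the constant matrix H = [[10, -4, 0], [-4, 6, -2], [0, -2, 6]].
Leading principal minors: 10, 44, 224.
All positive ⇒ H ≻ 0 ⇒ convex.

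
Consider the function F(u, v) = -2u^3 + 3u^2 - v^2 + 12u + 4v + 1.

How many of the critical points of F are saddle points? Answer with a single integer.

1

F separates as a function of u plus a function of v, so ∇F=0 decouples.
∂F/∂u = -6(u - 2)(u + 1) = 0 at u ∈ {-1, 2}; ∂F/∂v = -2(v - 2) = 0 at v ∈ {2}.
The Hessian is diagonal: diag(F_uu, F_vv). Second derivatives: F_uu(-1)=18, F_uu(2)=-18; F_vv(2)=-2.
Saddle points occur where the two diagonal entries have opposite signs: (-1, 2). Count: 1.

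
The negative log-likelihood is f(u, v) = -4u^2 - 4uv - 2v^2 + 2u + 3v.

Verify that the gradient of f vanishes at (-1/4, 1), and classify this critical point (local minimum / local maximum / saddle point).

local maximum

∇f = (-8u - 4v + 2, -4u - 4v + 3); substituting (-1/4, 1) gives ∇f = (0, 0), so (-1/4, 1) is indeed a critical point.
The Hessian of f is constant: H = [[-8, -4], [-4, -4]].
det(H) = (-8)·(-4) − (-4)² = 16.
det(H) > 0 and tr(H) = -12 < 0, so H is negative definite and the point is a local maximum.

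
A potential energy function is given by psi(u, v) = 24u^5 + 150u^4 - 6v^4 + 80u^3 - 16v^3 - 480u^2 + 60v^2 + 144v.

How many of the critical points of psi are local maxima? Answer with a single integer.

psi separates as a function of u plus a function of v, so ∇psi=0 decouples.
∂psi/∂u = 120u(u - 1)(u + 2)(u + 4) = 0 at u ∈ {-4, -2, 0, 1}; ∂psi/∂v = -24(v - 2)(v + 1)(v + 3) = 0 at v ∈ {-3, -1, 2}.
The Hessian is diagonal: diag(psi_uu, psi_vv). Second derivatives: psi_uu(-4)=-4800, psi_uu(-2)=1440, psi_uu(0)=-960, psi_uu(1)=1800; psi_vv(-3)=-240, psi_vv(-1)=144, psi_vv(2)=-360.
Local maxima occur where both diagonal entries negative: (-4, -3), (-4, 2), (0, -3), (0, 2). Count: 4.

4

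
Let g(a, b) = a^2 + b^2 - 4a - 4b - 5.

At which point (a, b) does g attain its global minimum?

g(a,b) separates as P(a) + Q(b) − 5, so its minimum is min P + min Q − 5.
P'(a) = 2a - 4 vanishes at a ∈ {2}; Q'(b) = 2b - 4 vanishes at b ∈ {2}.
Local minima of P (where P''>0): P(2)=-4. Local minima of Q: Q(2)=-4.
So the global minimum of g is P(2) + Q(2) − 5 = -4 − 4 − 5 = -13, attained at (2, 2).

(2, 2)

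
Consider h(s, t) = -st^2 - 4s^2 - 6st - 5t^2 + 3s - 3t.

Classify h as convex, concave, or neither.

The term -st^2 is cubic, so the Hessian is not constant.
∂²h/∂t² = -2s - 10, which takes both signs as s varies (negative for sufficiently large s). A diagonal entry of the Hessian changing sign means the Hessian is neither positive- nor negative-semidefinite on all of R^2.

neither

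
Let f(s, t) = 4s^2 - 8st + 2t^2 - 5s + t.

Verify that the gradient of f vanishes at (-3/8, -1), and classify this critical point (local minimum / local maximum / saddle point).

∇f = (8s - 8t - 5, -8s + 4t + 1); substituting (-3/8, -1) gives ∇f = (0, 0), so (-3/8, -1) is indeed a critical point.
The Hessian of f is constant: H = [[8, -8], [-8, 4]].
det(H) = 8·4 − (-8)² = -32.
Since det(H) < 0, H is indefinite and the critical point is a saddle point.

saddle point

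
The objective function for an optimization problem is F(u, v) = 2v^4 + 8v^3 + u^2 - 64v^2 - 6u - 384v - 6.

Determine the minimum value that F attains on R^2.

F(u,v) separates as P(u) + Q(v) − 6, so its minimum is min P + min Q − 6.
P'(u) = 2u - 6 vanishes at u ∈ {3}; Q'(v) = 8(v - 4)(v + 3)(v + 4) vanishes at v ∈ {-4, -3, 4}.
Local minima of P (where P''>0): P(3)=-9. Local minima of Q: Q(-4)=512, Q(4)=-1536.
So the global minimum of F is P(3) + Q(4) − 6 = -9 − 1536 − 6 = -1551, attained at (3, 4).

-1551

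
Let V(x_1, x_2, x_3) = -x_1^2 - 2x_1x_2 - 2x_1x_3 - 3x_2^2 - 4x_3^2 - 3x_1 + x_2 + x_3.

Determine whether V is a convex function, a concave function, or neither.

concave

V is quadratic, so its Hessian is the constant matrix H = [[-2, -2, -2], [-2, -6, 0], [-2, 0, -8]].
Leading principal minors: -2, 8, -40.
Signs alternate −, +, − ⇒ H ≺ 0 ⇒ concave.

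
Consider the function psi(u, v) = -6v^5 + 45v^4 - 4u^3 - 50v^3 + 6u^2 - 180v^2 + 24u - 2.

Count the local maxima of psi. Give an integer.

psi separates as a function of u plus a function of v, so ∇psi=0 decouples.
∂psi/∂u = -12(u - 2)(u + 1) = 0 at u ∈ {-1, 2}; ∂psi/∂v = -30v(v - 4)(v - 3)(v + 1) = 0 at v ∈ {-1, 0, 3, 4}.
The Hessian is diagonal: diag(psi_uu, psi_vv). Second derivatives: psi_uu(-1)=36, psi_uu(2)=-36; psi_vv(-1)=600, psi_vv(0)=-360, psi_vv(3)=360, psi_vv(4)=-600.
Local maxima occur where both diagonal entries negative: (2, 0), (2, 4). Count: 2.

2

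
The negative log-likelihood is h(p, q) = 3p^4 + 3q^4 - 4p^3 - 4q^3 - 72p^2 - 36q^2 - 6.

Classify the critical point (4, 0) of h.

The mixed partial ∂²h/∂p∂q is 0, so the Hessian at any point is diag(h_pp, h_qq) = diag(12(3p^2 - 2p - 12), 12(3q^2 - 2q - 6)).
At (4, 0): H = diag(336, -72).
The eigenvalues have opposite signs, so H is indefinite: a saddle point.

saddle point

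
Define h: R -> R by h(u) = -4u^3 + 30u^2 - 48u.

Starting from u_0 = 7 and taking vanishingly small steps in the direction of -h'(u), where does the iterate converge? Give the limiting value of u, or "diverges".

diverges

h'(u) = -12(u - 4)(u - 1), so h'(7) = -216.
Gradient descent moves in the -h' direction, i.e. u is increasing.
There is no critical point above u=7, and h' keeps the same sign, so the iterate runs off to +∞.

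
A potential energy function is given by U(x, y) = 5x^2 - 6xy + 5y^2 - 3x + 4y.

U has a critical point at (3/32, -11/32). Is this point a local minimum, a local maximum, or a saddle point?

The Hessian of U is constant: H = [[10, -6], [-6, 10]].
det(H) = 10·10 − (-6)² = 64.
det(H) > 0 and tr(H) = 20 > 0, so H is positive definite and the point is a local minimum.

local minimum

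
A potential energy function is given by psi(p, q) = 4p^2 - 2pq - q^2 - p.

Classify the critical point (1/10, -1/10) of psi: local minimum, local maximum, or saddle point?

saddle point

The Hessian of psi is constant: H = [[8, -2], [-2, -2]].
det(H) = 8·(-2) − (-2)² = -20.
Since det(H) < 0, H is indefinite and the critical point is a saddle point.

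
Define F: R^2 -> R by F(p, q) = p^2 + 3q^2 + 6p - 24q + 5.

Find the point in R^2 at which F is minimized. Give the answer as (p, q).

F(p,q) separates as A(p) + B(q) + 5, so its minimum is min A + min B + 5.
A'(p) = 2p + 6 vanishes at p ∈ {-3}; B'(q) = 6q - 24 vanishes at q ∈ {4}.
Local minima of A (where A''>0): A(-3)=-9. Local minima of B: B(4)=-48.
So the global minimum of F is A(-3) + B(4) + 5 = -9 − 48 + 5 = -52, attained at (-3, 4).

(-3, 4)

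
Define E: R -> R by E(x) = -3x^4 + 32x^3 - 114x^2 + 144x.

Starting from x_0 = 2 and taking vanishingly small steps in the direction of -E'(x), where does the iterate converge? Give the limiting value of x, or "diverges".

E'(x) = -12(x - 4)(x - 3)(x - 1), so E'(2) = -24.
Gradient descent moves in the -E' direction, i.e. x is increasing.
The nearest critical point in that direction is x = 3, where E'' = 24 > 0 (a local minimum). The iterate converges there.

3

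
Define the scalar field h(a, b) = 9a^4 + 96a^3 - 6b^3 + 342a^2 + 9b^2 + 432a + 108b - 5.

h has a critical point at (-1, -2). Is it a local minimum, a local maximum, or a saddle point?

local minimum

The mixed partial ∂²h/∂a∂b is 0, so the Hessian at any point is diag(h_aa, h_bb) = diag(36(3a^2 + 16a + 19), 18(-2b + 1)).
At (-1, -2): H = diag(216, 90).
Both eigenvalues are positive, so H is positive definite: a local minimum.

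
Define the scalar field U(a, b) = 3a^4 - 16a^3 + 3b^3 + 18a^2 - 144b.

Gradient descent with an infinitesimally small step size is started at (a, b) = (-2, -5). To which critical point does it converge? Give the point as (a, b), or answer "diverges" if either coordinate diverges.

U is separable, so gradient descent decouples: a follows -∂U/∂a, b follows -∂U/∂b.
∂U/∂a = 12a(a - 3)(a - 1); at a=-2 this is -360, so a increases.
∂U/∂b = 9(b - 4)(b + 4); at b=-5 this is 81, so b decreases.
The b-coordinate has no critical point in that direction and runs off to infinity.

diverges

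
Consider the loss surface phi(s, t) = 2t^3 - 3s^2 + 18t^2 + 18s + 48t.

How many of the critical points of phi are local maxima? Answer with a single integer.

1

phi separates as a function of s plus a function of t, so ∇phi=0 decouples.
∂phi/∂s = -6(s - 3) = 0 at s ∈ {3}; ∂phi/∂t = 6(t + 2)(t + 4) = 0 at t ∈ {-4, -2}.
The Hessian is diagonal: diag(phi_ss, phi_tt). Second derivatives: phi_ss(3)=-6; phi_tt(-4)=-12, phi_tt(-2)=12.
Local maxima occur where both diagonal entries negative: (3, -4). Count: 1.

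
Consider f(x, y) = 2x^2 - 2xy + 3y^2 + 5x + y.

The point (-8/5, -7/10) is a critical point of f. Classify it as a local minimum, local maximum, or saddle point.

The Hessian of f is constant: H = [[4, -2], [-2, 6]].
det(H) = 4·6 − (-2)² = 20.
det(H) > 0 and tr(H) = 10 > 0, so H is positive definite and the point is a local minimum.

local minimum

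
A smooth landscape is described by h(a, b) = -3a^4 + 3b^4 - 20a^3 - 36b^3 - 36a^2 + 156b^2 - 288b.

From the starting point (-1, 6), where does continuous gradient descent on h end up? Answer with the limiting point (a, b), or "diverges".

(-2, 4)

h is separable, so gradient descent decouples: a follows -∂h/∂a, b follows -∂h/∂b.
∂h/∂a = -12a(a + 2)(a + 3); at a=-1 this is 24, so a decreases.
∂h/∂b = 12(b - 4)(b - 3)(b - 2); at b=6 this is 288, so b decreases.
a converges to its nearest critical value -2 (a local min of the a-part); b converges to 4. The iterate converges to (-2, 4).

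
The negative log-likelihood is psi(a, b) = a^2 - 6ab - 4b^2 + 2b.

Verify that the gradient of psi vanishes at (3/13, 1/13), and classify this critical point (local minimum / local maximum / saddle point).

∇psi = (2a - 6b, -6a - 8b + 2); substituting (3/13, 1/13) gives ∇psi = (0, 0), so (3/13, 1/13) is indeed a critical point.
The Hessian of psi is constant: H = [[2, -6], [-6, -8]].
det(H) = 2·(-8) − (-6)² = -52.
Since det(H) < 0, H is indefinite and the critical point is a saddle point.

saddle point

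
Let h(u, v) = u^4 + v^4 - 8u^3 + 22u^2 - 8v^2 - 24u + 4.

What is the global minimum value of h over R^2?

-21

h(u,v) separates as P(u) + Q(v) + 4, so its minimum is min P + min Q + 4.
P'(u) = 4(u - 3)(u - 2)(u - 1) vanishes at u ∈ {1, 2, 3}; Q'(v) = 4v(v - 2)(v + 2) vanishes at v ∈ {-2, 0, 2}.
Local minima of P (where P''>0): P(1)=-9, P(3)=-9. Local minima of Q: Q(-2)=-16, Q(2)=-16.
So the global minimum of h is P(1) + Q(-2) + 4 = -9 − 16 + 4 = -21, attained at (1, -2).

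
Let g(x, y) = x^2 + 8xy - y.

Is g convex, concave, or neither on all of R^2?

g is quadratic, so its Hessian is the constant matrix H = [[2, 8], [8, 0]].
det(H) = -64, tr(H) = 2.
det(H) < 0, so H is indefinite: neither convex nor concave.

neither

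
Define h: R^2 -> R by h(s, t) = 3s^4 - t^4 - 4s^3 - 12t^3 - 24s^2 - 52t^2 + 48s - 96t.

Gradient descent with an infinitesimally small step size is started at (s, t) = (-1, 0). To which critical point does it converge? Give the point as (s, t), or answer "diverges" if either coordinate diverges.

h is separable, so gradient descent decouples: s follows -∂h/∂s, t follows -∂h/∂t.
∂h/∂s = 12(s - 2)(s - 1)(s + 2); at s=-1 this is 72, so s decreases.
∂h/∂t = -4(t + 2)(t + 3)(t + 4); at t=0 this is -96, so t increases.
The t-coordinate has no critical point in that direction and runs off to infinity.

diverges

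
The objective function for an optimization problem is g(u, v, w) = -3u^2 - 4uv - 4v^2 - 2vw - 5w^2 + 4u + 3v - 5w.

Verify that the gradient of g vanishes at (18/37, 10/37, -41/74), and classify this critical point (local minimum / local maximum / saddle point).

∇g = (-6u - 4v + 4, -4u - 8v - 2w + 3, -2v - 10w - 5); substituting (18/37, 10/37, -41/74) gives ∇g = (0, 0, 0), so (18/37, 10/37, -41/74) is indeed a critical point.
The Hessian is constant: H = [[-6, -4, 0], [-4, -8, -2], [0, -2, -10]].
Leading principal minors: Δ₁ = -6, Δ₂ = 32, Δ₃ = -296.
The minors alternate sign starting negative (−, +, −), so H is negative definite: a local maximum.

local maximum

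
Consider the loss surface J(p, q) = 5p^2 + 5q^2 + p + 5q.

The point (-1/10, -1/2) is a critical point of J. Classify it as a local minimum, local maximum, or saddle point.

The Hessian of J is constant: H = [[10, 0], [0, 10]].
det(H) = 10·10 − 0² = 100.
det(H) > 0 and tr(H) = 20 > 0, so H is positive definite and the point is a local minimum.

local minimum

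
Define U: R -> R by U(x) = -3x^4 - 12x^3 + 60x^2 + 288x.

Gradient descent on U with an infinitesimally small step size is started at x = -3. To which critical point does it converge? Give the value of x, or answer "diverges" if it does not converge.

U'(x) = -12(x - 3)(x + 2)(x + 4), so U'(-3) = -72.
Gradient descent moves in the -U' direction, i.e. x is increasing.
The nearest critical point in that direction is x = -2, where U'' = 120 > 0 (a local minimum). The iterate converges there.

-2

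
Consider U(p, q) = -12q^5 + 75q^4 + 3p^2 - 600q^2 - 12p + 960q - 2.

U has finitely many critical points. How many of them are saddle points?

2

U separates as a function of p plus a function of q, so ∇U=0 decouples.
∂U/∂p = 6(p - 2) = 0 at p ∈ {2}; ∂U/∂q = -60(q - 4)(q - 2)(q - 1)(q + 2) = 0 at q ∈ {-2, 1, 2, 4}.
The Hessian is diagonal: diag(U_pp, U_qq). Second derivatives: U_pp(2)=6; U_qq(-2)=4320, U_qq(1)=-540, U_qq(2)=480, U_qq(4)=-2160.
Saddle points occur where the two diagonal entries have opposite signs: (2, 1), (2, 4). Count: 2.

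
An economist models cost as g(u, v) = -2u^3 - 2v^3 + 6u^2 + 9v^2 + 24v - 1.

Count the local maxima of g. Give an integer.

1

g separates as a function of u plus a function of v, so ∇g=0 decouples.
∂g/∂u = -6u(u - 2) = 0 at u ∈ {0, 2}; ∂g/∂v = -6(v - 4)(v + 1) = 0 at v ∈ {-1, 4}.
The Hessian is diagonal: diag(g_uu, g_vv). Second derivatives: g_uu(0)=12, g_uu(2)=-12; g_vv(-1)=30, g_vv(4)=-30.
Local maxima occur where both diagonal entries negative: (2, 4). Count: 1.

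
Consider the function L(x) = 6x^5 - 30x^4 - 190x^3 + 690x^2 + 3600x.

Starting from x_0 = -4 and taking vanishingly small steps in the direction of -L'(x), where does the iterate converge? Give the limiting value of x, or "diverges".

diverges

L'(x) = 30(x - 5)(x - 4)(x + 2)(x + 3), so L'(-4) = 4320.
Gradient descent moves in the -L' direction, i.e. x is decreasing.
There is no critical point below x=-4, and L' keeps the same sign, so the iterate runs off to −∞.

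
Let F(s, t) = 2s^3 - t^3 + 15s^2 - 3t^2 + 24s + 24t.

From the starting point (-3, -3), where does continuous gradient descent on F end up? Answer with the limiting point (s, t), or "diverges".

(-1, -4)

F is separable, so gradient descent decouples: s follows -∂F/∂s, t follows -∂F/∂t.
∂F/∂s = 6(s + 1)(s + 4); at s=-3 this is -12, so s increases.
∂F/∂t = -3(t - 2)(t + 4); at t=-3 this is 15, so t decreases.
s converges to its nearest critical value -1 (a local min of the s-part); t converges to -4. The iterate converges to (-1, -4).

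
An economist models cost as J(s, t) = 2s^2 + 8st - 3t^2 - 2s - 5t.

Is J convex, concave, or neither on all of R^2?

neither

J is quadratic, so its Hessian is the constant matrix H = [[4, 8], [8, -6]].
det(H) = -88, tr(H) = -2.
det(H) < 0, so H is indefinite: neither convex nor concave.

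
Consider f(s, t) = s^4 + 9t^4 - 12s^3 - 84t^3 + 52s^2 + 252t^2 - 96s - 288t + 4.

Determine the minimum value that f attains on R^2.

f(s,t) separates as P(s) + Q(t) + 4, so its minimum is min P + min Q + 4.
P'(s) = 4(s - 4)(s - 3)(s - 2) vanishes at s ∈ {2, 3, 4}; Q'(t) = 36(t - 4)(t - 2)(t - 1) vanishes at t ∈ {1, 2, 4}.
Local minima of P (where P''>0): P(2)=-64, P(4)=-64. Local minima of Q: Q(1)=-111, Q(4)=-192.
So the global minimum of f is P(2) + Q(4) + 4 = -64 − 192 + 4 = -252, attained at (2, 4).

-252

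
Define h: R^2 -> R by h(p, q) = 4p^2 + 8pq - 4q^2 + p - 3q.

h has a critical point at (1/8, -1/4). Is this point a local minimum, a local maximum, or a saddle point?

saddle point

The Hessian of h is constant: H = [[8, 8], [8, -8]].
det(H) = 8·(-8) − 8² = -128.
Since det(H) < 0, H is indefinite and the critical point is a saddle point.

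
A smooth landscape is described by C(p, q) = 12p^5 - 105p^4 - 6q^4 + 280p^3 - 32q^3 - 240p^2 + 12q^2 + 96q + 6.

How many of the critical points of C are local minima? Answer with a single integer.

2

C separates as a function of p plus a function of q, so ∇C=0 decouples.
∂C/∂p = 60p(p - 4)(p - 2)(p - 1) = 0 at p ∈ {0, 1, 2, 4}; ∂C/∂q = -24(q - 1)(q + 1)(q + 4) = 0 at q ∈ {-4, -1, 1}.
The Hessian is diagonal: diag(C_pp, C_qq). Second derivatives: C_pp(0)=-480, C_pp(1)=180, C_pp(2)=-240, C_pp(4)=1440; C_qq(-4)=-360, C_qq(-1)=144, C_qq(1)=-240.
Local minima occur where both diagonal entries positive: (1, -1), (4, -1). Count: 2.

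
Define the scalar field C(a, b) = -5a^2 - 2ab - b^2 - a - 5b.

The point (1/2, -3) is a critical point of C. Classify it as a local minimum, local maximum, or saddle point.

local maximum

The Hessian of C is constant: H = [[-10, -2], [-2, -2]].
det(H) = (-10)·(-2) − (-2)² = 16.
det(H) > 0 and tr(H) = -12 < 0, so H is negative definite and the point is a local maximum.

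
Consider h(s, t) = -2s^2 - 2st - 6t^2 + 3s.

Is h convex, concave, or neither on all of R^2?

concave

h is quadratic, so its Hessian is the constant matrix H = [[-4, -2], [-2, -12]].
det(H) = 44, tr(H) = -16.
det(H) > 0 and tr(H) < 0, so H is negative definite everywhere: concave.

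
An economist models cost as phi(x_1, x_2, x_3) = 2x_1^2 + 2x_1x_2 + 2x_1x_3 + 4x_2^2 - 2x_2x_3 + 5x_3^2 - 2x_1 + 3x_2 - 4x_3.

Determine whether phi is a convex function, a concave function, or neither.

phi is quadratic, so its Hessian is the constant matrix H = [[4, 2, 2], [2, 8, -2], [2, -2, 10]].
Leading principal minors: 4, 28, 216.
All positive ⇒ H ≻ 0 ⇒ convex.

convex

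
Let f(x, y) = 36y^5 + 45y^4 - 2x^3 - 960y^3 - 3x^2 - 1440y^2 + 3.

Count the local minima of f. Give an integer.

2

f separates as a function of x plus a function of y, so ∇f=0 decouples.
∂f/∂x = -6x(x + 1) = 0 at x ∈ {-1, 0}; ∂f/∂y = 180y(y - 4)(y + 1)(y + 4) = 0 at y ∈ {-4, -1, 0, 4}.
The Hessian is diagonal: diag(f_xx, f_yy). Second derivatives: f_xx(-1)=6, f_xx(0)=-6; f_yy(-4)=-17280, f_yy(-1)=2700, f_yy(0)=-2880, f_yy(4)=28800.
Local minima occur where both diagonal entries positive: (-1, -1), (-1, 4). Count: 2.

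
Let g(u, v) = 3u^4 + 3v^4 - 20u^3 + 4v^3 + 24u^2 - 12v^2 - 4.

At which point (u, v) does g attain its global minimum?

g(u,v) separates as P(u) + Q(v) − 4, so its minimum is min P + min Q − 4.
P'(u) = 12u(u - 4)(u - 1) vanishes at u ∈ {0, 1, 4}; Q'(v) = 12v(v - 1)(v + 2) vanishes at v ∈ {-2, 0, 1}.
Local minima of P (where P''>0): P(0)=0, P(4)=-128. Local minima of Q: Q(-2)=-32, Q(1)=-5.
So the global minimum of g is P(4) + Q(-2) − 4 = -128 − 32 − 4 = -164, attained at (4, -2).

(4, -2)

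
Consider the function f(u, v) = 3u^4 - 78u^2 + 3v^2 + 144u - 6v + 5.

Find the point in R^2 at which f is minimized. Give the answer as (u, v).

(-4, 1)

f(u,v) separates as P(u) + Q(v) + 5, so its minimum is min P + min Q + 5.
P'(u) = 12(u - 3)(u - 1)(u + 4) vanishes at u ∈ {-4, 1, 3}; Q'(v) = 6v - 6 vanishes at v ∈ {1}.
Local minima of P (where P''>0): P(-4)=-1056, P(3)=-27. Local minima of Q: Q(1)=-3.
So the global minimum of f is P(-4) + Q(1) + 5 = -1056 − 3 + 5 = -1054, attained at (-4, 1).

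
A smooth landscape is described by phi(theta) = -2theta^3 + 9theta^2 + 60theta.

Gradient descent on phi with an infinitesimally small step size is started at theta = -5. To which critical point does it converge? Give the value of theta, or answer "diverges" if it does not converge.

-2

phi'(theta) = -6(theta - 5)(theta + 2), so phi'(-5) = -180.
Gradient descent moves in the -phi' direction, i.e. theta is increasing.
The nearest critical point in that direction is theta = -2, where phi'' = 42 > 0 (a local minimum). The iterate converges there.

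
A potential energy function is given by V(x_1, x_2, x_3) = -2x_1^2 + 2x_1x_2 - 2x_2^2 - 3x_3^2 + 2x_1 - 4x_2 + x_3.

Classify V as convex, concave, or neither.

V is quadratic, so its Hessian is the constant matrix H = [[-4, 2, 0], [2, -4, 0], [0, 0, -6]].
Leading principal minors: -4, 12, -72.
Signs alternate −, +, − ⇒ H ≺ 0 ⇒ concave.

concave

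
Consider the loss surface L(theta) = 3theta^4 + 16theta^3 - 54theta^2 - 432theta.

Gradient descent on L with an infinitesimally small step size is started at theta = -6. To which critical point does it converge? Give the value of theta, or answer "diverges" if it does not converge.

-4

L'(theta) = 12(theta - 3)(theta + 3)(theta + 4), so L'(-6) = -648.
Gradient descent moves in the -L' direction, i.e. theta is increasing.
The nearest critical point in that direction is theta = -4, where L'' = 84 > 0 (a local minimum). The iterate converges there.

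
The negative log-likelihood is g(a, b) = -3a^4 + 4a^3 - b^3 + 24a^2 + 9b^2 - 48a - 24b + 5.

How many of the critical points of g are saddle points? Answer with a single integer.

3

g separates as a function of a plus a function of b, so ∇g=0 decouples.
∂g/∂a = -12(a - 2)(a - 1)(a + 2) = 0 at a ∈ {-2, 1, 2}; ∂g/∂b = -3(b - 4)(b - 2) = 0 at b ∈ {2, 4}.
The Hessian is diagonal: diag(g_aa, g_bb). Second derivatives: g_aa(-2)=-144, g_aa(1)=36, g_aa(2)=-48; g_bb(2)=6, g_bb(4)=-6.
Saddle points occur where the two diagonal entries have opposite signs: (-2, 2), (1, 4), (2, 2). Count: 3.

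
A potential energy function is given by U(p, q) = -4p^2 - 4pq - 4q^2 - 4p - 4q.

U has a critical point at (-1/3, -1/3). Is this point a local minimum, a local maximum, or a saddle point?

local maximum

The Hessian of U is constant: H = [[-8, -4], [-4, -8]].
det(H) = (-8)·(-8) − (-4)² = 48.
det(H) > 0 and tr(H) = -16 < 0, so H is negative definite and the point is a local maximum.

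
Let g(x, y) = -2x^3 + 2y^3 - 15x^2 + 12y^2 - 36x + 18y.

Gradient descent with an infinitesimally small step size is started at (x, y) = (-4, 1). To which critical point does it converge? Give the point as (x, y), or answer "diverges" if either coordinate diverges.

(-3, -1)

g is separable, so gradient descent decouples: x follows -∂g/∂x, y follows -∂g/∂y.
∂g/∂x = -6(x + 2)(x + 3); at x=-4 this is -12, so x increases.
∂g/∂y = 6(y + 1)(y + 3); at y=1 this is 48, so y decreases.
x converges to its nearest critical value -3 (a local min of the x-part); y converges to -1. The iterate converges to (-3, -1).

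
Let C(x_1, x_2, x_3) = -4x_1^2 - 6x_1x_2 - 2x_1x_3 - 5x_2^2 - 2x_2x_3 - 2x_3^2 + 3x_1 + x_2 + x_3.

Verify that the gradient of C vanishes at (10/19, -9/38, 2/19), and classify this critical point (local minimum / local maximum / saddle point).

∇C = (-8x_1 - 6x_2 - 2x_3 + 3, -6x_1 - 10x_2 - 2x_3 + 1, -2x_1 - 2x_2 - 4x_3 + 1); substituting (10/19, -9/38, 2/19) gives ∇C = (0, 0, 0), so (10/19, -9/38, 2/19) is indeed a critical point.
The Hessian is constant: H = [[-8, -6, -2], [-6, -10, -2], [-2, -2, -4]].
Leading principal minors: Δ₁ = -8, Δ₂ = 44, Δ₃ = -152.
The minors alternate sign starting negative (−, +, −), so H is negative definite: a local maximum.

local maximum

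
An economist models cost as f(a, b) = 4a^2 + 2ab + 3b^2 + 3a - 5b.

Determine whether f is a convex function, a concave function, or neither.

convex

f is quadratic, so its Hessian is the constant matrix H = [[8, 2], [2, 6]].
det(H) = 44, tr(H) = 14.
det(H) > 0 and tr(H) > 0, so H is positive definite everywhere: convex.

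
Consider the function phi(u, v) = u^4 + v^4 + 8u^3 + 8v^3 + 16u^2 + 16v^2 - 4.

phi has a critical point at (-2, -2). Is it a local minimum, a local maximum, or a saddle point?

local maximum

The mixed partial ∂²phi/∂u∂v is 0, so the Hessian at any point is diag(phi_uu, phi_vv) = diag(4(3u^2 + 12u + 8), 4(3v^2 + 12v + 8)).
At (-2, -2): H = diag(-16, -16).
Both eigenvalues are negative, so H is negative definite: a local maximum.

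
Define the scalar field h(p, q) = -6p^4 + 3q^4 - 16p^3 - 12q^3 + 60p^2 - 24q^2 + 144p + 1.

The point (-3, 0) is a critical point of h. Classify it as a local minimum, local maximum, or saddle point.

The mixed partial ∂²h/∂p∂q is 0, so the Hessian at any point is diag(h_pp, h_qq) = diag(24(-3p^2 - 4p + 5), 12(3q^2 - 6q - 4)).
At (-3, 0): H = diag(-240, -48).
Both eigenvalues are negative, so H is negative definite: a local maximum.

local maximum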